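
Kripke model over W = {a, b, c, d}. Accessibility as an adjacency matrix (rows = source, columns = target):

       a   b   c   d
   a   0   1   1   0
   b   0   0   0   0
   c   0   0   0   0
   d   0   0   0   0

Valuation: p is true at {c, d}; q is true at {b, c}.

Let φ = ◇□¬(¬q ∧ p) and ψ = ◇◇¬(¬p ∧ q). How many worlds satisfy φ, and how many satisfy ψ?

1 and 0

For ◇□¬(¬q ∧ p):
a: successors {b, c}; □¬(¬q ∧ p) there: b:T, c:T. ✓
b: no successors, so ◇□¬(¬q ∧ p) fails. ✗
c: no successors, so ◇□¬(¬q ∧ p) fails. ✗
d: no successors, so ◇□¬(¬q ∧ p) fails. ✗
— 1 world.
For ◇◇¬(¬p ∧ q):
a: successors {b, c}; ◇¬(¬p ∧ q) there: b:F, c:F. ✗
b: no successors, so ◇◇¬(¬p ∧ q) fails. ✗
c: no successors, so ◇◇¬(¬p ∧ q) fails. ✗
d: no successors, so ◇◇¬(¬p ∧ q) fails. ✗
— 0 worlds.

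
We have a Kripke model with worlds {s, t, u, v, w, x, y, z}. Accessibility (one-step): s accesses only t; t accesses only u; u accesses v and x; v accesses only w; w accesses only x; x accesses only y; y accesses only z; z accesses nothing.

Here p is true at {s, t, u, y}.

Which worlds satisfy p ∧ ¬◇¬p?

{s, t}

s: p is T, ¬◇¬p is T. ✓
t: p is T, ¬◇¬p is T. ✓
u: p is T, ¬◇¬p is F. ✗
v: p is F, ¬◇¬p is F. ✗
w: p is F, ¬◇¬p is F. ✗
x: p is F, ¬◇¬p is T. ✗
y: p is T, ¬◇¬p is F. ✗
z: p is F, ¬◇¬p is T. ✗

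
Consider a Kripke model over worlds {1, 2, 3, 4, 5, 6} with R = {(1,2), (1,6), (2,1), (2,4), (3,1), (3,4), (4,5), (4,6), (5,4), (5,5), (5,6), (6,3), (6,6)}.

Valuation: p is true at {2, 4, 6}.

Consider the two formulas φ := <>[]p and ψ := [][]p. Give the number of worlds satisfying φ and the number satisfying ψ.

2 and 0

For <>[]p:
1: successors {2, 6}; []p there: 2:F, 6:F. ✗
2: successors {1, 4}; []p there: 1:T, 4:F. ✓
3: successors {1, 4}; []p there: 1:T, 4:F. ✓
4: successors {5, 6}; []p there: 5:F, 6:F. ✗
5: successors {4, 5, 6}; []p there: 4:F, 5:F, 6:F. ✗
6: successors {3, 6}; []p there: 3:F, 6:F. ✗
— 2 worlds.
For [][]p:
1: successors {2, 6}; []p there: 2:F, 6:F. ✗
2: successors {1, 4}; []p there: 1:T, 4:F. ✗
3: successors {1, 4}; []p there: 1:T, 4:F. ✗
4: successors {5, 6}; []p there: 5:F, 6:F. ✗
5: successors {4, 5, 6}; []p there: 4:F, 5:F, 6:F. ✗
6: successors {3, 6}; []p there: 3:F, 6:F. ✗
— 0 worlds.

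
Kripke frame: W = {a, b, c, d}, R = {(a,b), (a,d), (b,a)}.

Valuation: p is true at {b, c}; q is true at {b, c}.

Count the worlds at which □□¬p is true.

a: successors {b, d}; □¬p there: b:T, d:T. ✓
b: successors {a}; □¬p there: a:F. ✗
c: no successors, so □□¬p holds vacuously. ✓
d: no successors, so □□¬p holds vacuously. ✓
Satisfying worlds: {a, c, d}.

3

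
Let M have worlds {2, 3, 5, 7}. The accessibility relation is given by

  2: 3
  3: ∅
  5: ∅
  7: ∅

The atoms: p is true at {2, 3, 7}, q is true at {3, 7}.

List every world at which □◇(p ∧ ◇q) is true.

2: successors {3}; ◇(p ∧ ◇q) there: 3:F. ✗
3: no successors, so □◇(p ∧ ◇q) holds vacuously. ✓
5: no successors, so □◇(p ∧ ◇q) holds vacuously. ✓
7: no successors, so □◇(p ∧ ◇q) holds vacuously. ✓

{3, 5, 7}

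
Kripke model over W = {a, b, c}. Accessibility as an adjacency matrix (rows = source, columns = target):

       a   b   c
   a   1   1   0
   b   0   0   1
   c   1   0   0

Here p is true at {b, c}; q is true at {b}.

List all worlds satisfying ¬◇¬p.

a: ◇¬p is T. ✗
b: ◇¬p is F. ✓
c: ◇¬p is T. ✗

{b}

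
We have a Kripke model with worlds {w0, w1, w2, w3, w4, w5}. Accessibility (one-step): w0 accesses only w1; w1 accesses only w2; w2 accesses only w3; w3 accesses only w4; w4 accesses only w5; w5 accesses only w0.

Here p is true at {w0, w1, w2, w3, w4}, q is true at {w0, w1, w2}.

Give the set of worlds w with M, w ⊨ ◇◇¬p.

w0: successors {w1}; ◇¬p there: w1:F. ✗
w1: successors {w2}; ◇¬p there: w2:F. ✗
w2: successors {w3}; ◇¬p there: w3:F. ✗
w3: successors {w4}; ◇¬p there: w4:T. ✓
w4: successors {w5}; ◇¬p there: w5:F. ✗
w5: successors {w0}; ◇¬p there: w0:F. ✗

{w3}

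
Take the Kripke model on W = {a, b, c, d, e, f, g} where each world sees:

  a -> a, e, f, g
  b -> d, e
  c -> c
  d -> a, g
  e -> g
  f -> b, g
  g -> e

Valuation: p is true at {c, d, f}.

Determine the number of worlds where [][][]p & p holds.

a: [][][]p is F, p is F. ✗
b: [][][]p is F, p is F. ✗
c: [][][]p is T, p is T. ✓
d: [][][]p is F, p is T. ✗
e: [][][]p is F, p is F. ✗
f: [][][]p is F, p is T. ✗
g: [][][]p is F, p is F. ✗
Satisfying worlds: {c}.

1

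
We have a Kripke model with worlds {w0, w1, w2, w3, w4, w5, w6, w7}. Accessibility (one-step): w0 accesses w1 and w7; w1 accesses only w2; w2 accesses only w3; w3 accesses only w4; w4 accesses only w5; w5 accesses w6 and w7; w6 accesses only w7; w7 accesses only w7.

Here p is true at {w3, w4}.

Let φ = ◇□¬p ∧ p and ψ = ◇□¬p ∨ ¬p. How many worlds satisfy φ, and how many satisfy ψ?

For ◇□¬p ∧ p:
w0: ◇□¬p is T, p is F. ✗
w1: ◇□¬p is F, p is F. ✗
w2: ◇□¬p is F, p is F. ✗
w3: ◇□¬p is T, p is T. ✓
w4: ◇□¬p is T, p is T. ✓
w5: ◇□¬p is T, p is F. ✗
w6: ◇□¬p is T, p is F. ✗
w7: ◇□¬p is T, p is F. ✗
— 2 worlds.
For ◇□¬p ∨ ¬p:
w0: ◇□¬p is T, ¬p is T. ✓
w1: ◇□¬p is F, ¬p is T. ✓
w2: ◇□¬p is F, ¬p is T. ✓
w3: ◇□¬p is T, ¬p is F. ✓
w4: ◇□¬p is T, ¬p is F. ✓
w5: ◇□¬p is T, ¬p is T. ✓
w6: ◇□¬p is T, ¬p is T. ✓
w7: ◇□¬p is T, ¬p is T. ✓
— 8 worlds.

2 and 8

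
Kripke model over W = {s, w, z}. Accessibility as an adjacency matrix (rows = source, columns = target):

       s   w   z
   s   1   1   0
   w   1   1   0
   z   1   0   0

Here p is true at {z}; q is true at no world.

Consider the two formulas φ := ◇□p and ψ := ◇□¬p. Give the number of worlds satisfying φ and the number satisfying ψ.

For ◇□p:
s: successors {s, w}; □p there: s:F, w:F. ✗
w: successors {s, w}; □p there: s:F, w:F. ✗
z: successors {s}; □p there: s:F. ✗
— 0 worlds.
For ◇□¬p:
s: successors {s, w}; □¬p there: s:T, w:T. ✓
w: successors {s, w}; □¬p there: s:T, w:T. ✓
z: successors {s}; □¬p there: s:T. ✓
— 3 worlds.

0 and 3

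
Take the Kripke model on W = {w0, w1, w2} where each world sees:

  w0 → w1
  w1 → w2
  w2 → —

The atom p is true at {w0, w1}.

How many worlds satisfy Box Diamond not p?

w0: successors {w1}; Diamond not p there: w1:T. ✓
w1: successors {w2}; Diamond not p there: w2:F. ✗
w2: no successors, so Box Diamond not p holds vacuously. ✓
Satisfying worlds: {w0, w2}.

2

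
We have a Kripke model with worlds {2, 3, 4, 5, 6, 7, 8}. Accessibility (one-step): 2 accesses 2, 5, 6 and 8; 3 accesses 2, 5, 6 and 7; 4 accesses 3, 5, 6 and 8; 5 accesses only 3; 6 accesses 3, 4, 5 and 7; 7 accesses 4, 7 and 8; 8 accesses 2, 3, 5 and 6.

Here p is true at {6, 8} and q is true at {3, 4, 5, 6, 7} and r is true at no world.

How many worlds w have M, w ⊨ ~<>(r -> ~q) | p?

2

2: ~<>(r -> ~q) is F, p is F. ✗
3: ~<>(r -> ~q) is F, p is F. ✗
4: ~<>(r -> ~q) is F, p is F. ✗
5: ~<>(r -> ~q) is F, p is F. ✗
6: ~<>(r -> ~q) is F, p is T. ✓
7: ~<>(r -> ~q) is F, p is F. ✗
8: ~<>(r -> ~q) is F, p is T. ✓
Satisfying worlds: {6, 8}.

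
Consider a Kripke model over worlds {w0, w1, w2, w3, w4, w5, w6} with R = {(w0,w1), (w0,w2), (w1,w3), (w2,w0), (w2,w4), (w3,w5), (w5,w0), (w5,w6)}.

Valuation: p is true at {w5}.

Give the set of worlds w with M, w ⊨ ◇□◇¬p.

{w1, w2, w5}

w0: successors {w1, w2}; □◇¬p there: w1:F, w2:F. ✗
w1: successors {w3}; □◇¬p there: w3:T. ✓
w2: successors {w0, w4}; □◇¬p there: w0:T, w4:T. ✓
w3: successors {w5}; □◇¬p there: w5:F. ✗
w4: no successors, so ◇□◇¬p fails. ✗
w5: successors {w0, w6}; □◇¬p there: w0:T, w6:T. ✓
w6: no successors, so ◇□◇¬p fails. ✗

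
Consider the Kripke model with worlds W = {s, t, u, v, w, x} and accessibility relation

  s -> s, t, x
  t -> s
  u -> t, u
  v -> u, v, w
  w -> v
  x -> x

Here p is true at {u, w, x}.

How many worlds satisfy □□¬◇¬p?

1

s: successors {s, t, x}; □¬◇¬p there: s:F, t:F, x:T. ✗
t: successors {s}; □¬◇¬p there: s:F. ✗
u: successors {t, u}; □¬◇¬p there: t:F, u:F. ✗
v: successors {u, v, w}; □¬◇¬p there: u:F, v:F, w:F. ✗
w: successors {v}; □¬◇¬p there: v:F. ✗
x: successors {x}; □¬◇¬p there: x:T. ✓
Satisfying worlds: {x}.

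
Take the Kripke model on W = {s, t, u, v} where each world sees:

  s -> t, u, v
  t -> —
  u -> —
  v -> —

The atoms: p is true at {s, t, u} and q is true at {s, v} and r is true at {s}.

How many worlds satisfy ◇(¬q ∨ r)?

1

s: successors {t, u, v}; ¬q ∨ r there: t:T, u:T, v:F. ✓
t: no successors, so ◇(¬q ∨ r) fails. ✗
u: no successors, so ◇(¬q ∨ r) fails. ✗
v: no successors, so ◇(¬q ∨ r) fails. ✗
Satisfying worlds: {s}.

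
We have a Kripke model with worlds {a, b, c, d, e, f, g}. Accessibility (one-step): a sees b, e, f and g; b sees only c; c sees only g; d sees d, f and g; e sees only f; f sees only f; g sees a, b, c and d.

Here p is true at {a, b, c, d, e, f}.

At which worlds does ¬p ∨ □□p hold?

{a, c, e, f, g}

a: ¬p is F, □□p is T. ✓
b: ¬p is F, □□p is F. ✗
c: ¬p is F, □□p is T. ✓
d: ¬p is F, □□p is F. ✗
e: ¬p is F, □□p is T. ✓
f: ¬p is F, □□p is T. ✓
g: ¬p is T, □□p is F. ✓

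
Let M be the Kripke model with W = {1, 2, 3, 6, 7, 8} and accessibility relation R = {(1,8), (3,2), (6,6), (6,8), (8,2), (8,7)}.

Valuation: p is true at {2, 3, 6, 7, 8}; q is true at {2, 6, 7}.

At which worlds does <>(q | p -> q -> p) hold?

1: successors {8}; q | p -> q -> p there: 8:T. ✓
2: no successors, so <>(q | p -> q -> p) fails. ✗
3: successors {2}; q | p -> q -> p there: 2:T. ✓
6: successors {6, 8}; q | p -> q -> p there: 6:T, 8:T. ✓
7: no successors, so <>(q | p -> q -> p) fails. ✗
8: successors {2, 7}; q | p -> q -> p there: 2:T, 7:T. ✓

{1, 3, 6, 8}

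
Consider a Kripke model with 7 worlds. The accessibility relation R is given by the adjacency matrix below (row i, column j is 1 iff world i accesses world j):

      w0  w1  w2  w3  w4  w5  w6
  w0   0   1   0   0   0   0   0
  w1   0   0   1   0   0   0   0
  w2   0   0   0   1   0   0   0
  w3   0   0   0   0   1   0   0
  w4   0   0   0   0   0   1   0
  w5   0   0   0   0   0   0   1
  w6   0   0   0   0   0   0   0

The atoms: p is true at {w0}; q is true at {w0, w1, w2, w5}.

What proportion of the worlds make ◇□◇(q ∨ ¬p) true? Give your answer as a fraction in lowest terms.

5/7

w0: successors {w1}; □◇(q ∨ ¬p) there: w1:T. ✓
w1: successors {w2}; □◇(q ∨ ¬p) there: w2:T. ✓
w2: successors {w3}; □◇(q ∨ ¬p) there: w3:T. ✓
w3: successors {w4}; □◇(q ∨ ¬p) there: w4:T. ✓
w4: successors {w5}; □◇(q ∨ ¬p) there: w5:F. ✗
w5: successors {w6}; □◇(q ∨ ¬p) there: w6:T. ✓
w6: no successors, so ◇□◇(q ∨ ¬p) fails. ✗
That's 5 of 7 worlds, so 5/7.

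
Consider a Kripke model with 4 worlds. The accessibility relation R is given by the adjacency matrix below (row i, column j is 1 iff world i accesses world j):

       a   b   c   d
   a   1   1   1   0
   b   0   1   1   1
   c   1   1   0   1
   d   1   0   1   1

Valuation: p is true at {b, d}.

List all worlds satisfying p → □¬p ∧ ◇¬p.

{a, c}

a: p is F, □¬p ∧ ◇¬p is F. ✓
b: p is T, □¬p ∧ ◇¬p is F. ✗
c: p is F, □¬p ∧ ◇¬p is F. ✓
d: p is T, □¬p ∧ ◇¬p is F. ✗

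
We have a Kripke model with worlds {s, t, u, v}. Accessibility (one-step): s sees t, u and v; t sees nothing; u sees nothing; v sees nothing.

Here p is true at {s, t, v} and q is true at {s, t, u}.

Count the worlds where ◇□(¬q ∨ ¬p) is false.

s: successors {t, u, v}; □(¬q ∨ ¬p) there: t:T, u:T, v:T. ✓
t: no successors, so ◇□(¬q ∨ ¬p) fails. ✗
u: no successors, so ◇□(¬q ∨ ¬p) fails. ✗
v: no successors, so ◇□(¬q ∨ ¬p) fails. ✗
Satisfying worlds: {s}.
So ◇□(¬q ∨ ¬p) fails at the other 3 worlds.

3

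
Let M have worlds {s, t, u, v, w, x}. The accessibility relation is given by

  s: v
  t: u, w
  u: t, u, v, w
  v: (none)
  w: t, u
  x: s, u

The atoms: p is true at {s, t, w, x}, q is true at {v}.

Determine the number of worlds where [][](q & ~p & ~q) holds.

2

s: successors {v}; [](q & ~p & ~q) there: v:T. ✓
t: successors {u, w}; [](q & ~p & ~q) there: u:F, w:F. ✗
u: successors {t, u, v, w}; [](q & ~p & ~q) there: t:F, u:F, v:T, w:F. ✗
v: no successors, so [][](q & ~p & ~q) holds vacuously. ✓
w: successors {t, u}; [](q & ~p & ~q) there: t:F, u:F. ✗
x: successors {s, u}; [](q & ~p & ~q) there: s:F, u:F. ✗
Satisfying worlds: {s, v}.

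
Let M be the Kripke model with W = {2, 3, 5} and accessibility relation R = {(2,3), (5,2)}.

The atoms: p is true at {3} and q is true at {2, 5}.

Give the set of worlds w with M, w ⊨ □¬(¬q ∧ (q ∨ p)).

2: successors {3}; ¬(¬q ∧ (q ∨ p)) there: 3:F. ✗
3: no successors, so □¬(¬q ∧ (q ∨ p)) holds vacuously. ✓
5: successors {2}; ¬(¬q ∧ (q ∨ p)) there: 2:T. ✓

{3, 5}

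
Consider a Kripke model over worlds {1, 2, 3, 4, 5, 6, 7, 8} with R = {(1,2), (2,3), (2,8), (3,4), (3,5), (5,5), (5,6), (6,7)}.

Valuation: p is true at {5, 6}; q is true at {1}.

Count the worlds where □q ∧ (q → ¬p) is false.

5

1: □q is F, q → ¬p is T. ✗
2: □q is F, q → ¬p is T. ✗
3: □q is F, q → ¬p is T. ✗
4: □q is T, q → ¬p is T. ✓
5: □q is F, q → ¬p is T. ✗
6: □q is F, q → ¬p is T. ✗
7: □q is T, q → ¬p is T. ✓
8: □q is T, q → ¬p is T. ✓
Satisfying worlds: {4, 7, 8}.
So □q ∧ (q → ¬p) fails at the other 5 worlds.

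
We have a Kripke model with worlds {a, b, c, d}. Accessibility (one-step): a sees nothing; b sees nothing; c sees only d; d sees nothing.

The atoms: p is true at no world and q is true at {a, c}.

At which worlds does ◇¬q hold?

a: no successors, so ◇¬q fails. ✗
b: no successors, so ◇¬q fails. ✗
c: successors {d}; ¬q there: d:T. ✓
d: no successors, so ◇¬q fails. ✗

{c}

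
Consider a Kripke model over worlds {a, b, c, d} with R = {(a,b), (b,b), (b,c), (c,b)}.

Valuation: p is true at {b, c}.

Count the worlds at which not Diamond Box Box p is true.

1

a: Diamond Box Box p is T. ✗
b: Diamond Box Box p is T. ✗
c: Diamond Box Box p is T. ✗
d: Diamond Box Box p is F. ✓
Satisfying worlds: {d}.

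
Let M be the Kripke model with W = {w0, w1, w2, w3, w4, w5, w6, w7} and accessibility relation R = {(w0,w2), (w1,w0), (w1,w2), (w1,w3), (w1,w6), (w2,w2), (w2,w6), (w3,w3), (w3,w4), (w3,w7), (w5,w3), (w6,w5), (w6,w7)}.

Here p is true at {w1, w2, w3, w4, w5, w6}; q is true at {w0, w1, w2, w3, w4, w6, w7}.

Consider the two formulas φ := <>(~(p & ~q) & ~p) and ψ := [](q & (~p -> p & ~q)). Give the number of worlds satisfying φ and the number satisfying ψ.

For <>(~(p & ~q) & ~p):
w0: successors {w2}; ~(p & ~q) & ~p there: w2:F. ✗
w1: successors {w0, w2, w3, w6}; ~(p & ~q) & ~p there: w0:T, w2:F, w3:F, w6:F. ✓
w2: successors {w2, w6}; ~(p & ~q) & ~p there: w2:F, w6:F. ✗
w3: successors {w3, w4, w7}; ~(p & ~q) & ~p there: w3:F, w4:F, w7:T. ✓
w4: no successors, so <>(~(p & ~q) & ~p) fails. ✗
w5: successors {w3}; ~(p & ~q) & ~p there: w3:F. ✗
w6: successors {w5, w7}; ~(p & ~q) & ~p there: w5:F, w7:T. ✓
w7: no successors, so <>(~(p & ~q) & ~p) fails. ✗
— 3 worlds.
For [](q & (~p -> p & ~q)):
w0: successors {w2}; q & (~p -> p & ~q) there: w2:T. ✓
w1: successors {w0, w2, w3, w6}; q & (~p -> p & ~q) there: w0:F, w2:T, w3:T, w6:T. ✗
w2: successors {w2, w6}; q & (~p -> p & ~q) there: w2:T, w6:T. ✓
w3: successors {w3, w4, w7}; q & (~p -> p & ~q) there: w3:T, w4:T, w7:F. ✗
w4: no successors, so [](q & (~p -> p & ~q)) holds vacuously. ✓
w5: successors {w3}; q & (~p -> p & ~q) there: w3:T. ✓
w6: successors {w5, w7}; q & (~p -> p & ~q) there: w5:F, w7:F. ✗
w7: no successors, so [](q & (~p -> p & ~q)) holds vacuously. ✓
— 5 worlds.

3 and 5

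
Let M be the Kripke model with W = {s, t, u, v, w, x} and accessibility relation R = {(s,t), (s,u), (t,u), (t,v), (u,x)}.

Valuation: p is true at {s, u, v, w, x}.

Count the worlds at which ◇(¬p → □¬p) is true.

s: successors {t, u}; ¬p → □¬p there: t:F, u:T. ✓
t: successors {u, v}; ¬p → □¬p there: u:T, v:T. ✓
u: successors {x}; ¬p → □¬p there: x:T. ✓
v: no successors, so ◇(¬p → □¬p) fails. ✗
w: no successors, so ◇(¬p → □¬p) fails. ✗
x: no successors, so ◇(¬p → □¬p) fails. ✗
Satisfying worlds: {s, t, u}.

3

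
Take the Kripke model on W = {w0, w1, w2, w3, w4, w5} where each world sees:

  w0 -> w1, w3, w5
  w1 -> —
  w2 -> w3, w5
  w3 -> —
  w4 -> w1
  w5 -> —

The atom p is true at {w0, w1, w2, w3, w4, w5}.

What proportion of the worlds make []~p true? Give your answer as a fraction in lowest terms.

w0: successors {w1, w3, w5}; ~p there: w1:F, w3:F, w5:F. ✗
w1: no successors, so []~p holds vacuously. ✓
w2: successors {w3, w5}; ~p there: w3:F, w5:F. ✗
w3: no successors, so []~p holds vacuously. ✓
w4: successors {w1}; ~p there: w1:F. ✗
w5: no successors, so []~p holds vacuously. ✓
That's 3 of 6 worlds, so 3/6 = 1/2.

1/2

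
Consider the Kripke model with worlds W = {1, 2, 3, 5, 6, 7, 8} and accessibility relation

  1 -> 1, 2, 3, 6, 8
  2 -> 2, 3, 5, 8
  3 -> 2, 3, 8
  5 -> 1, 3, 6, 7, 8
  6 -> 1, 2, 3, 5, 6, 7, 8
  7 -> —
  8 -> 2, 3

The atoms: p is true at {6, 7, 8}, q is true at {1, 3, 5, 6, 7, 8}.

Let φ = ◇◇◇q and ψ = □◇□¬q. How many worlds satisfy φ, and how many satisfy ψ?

For ◇◇◇q:
1: successors {1, 2, 3, 6, 8}; ◇◇q there: 1:T, 2:T, 3:T, 6:T, 8:T. ✓
2: successors {2, 3, 5, 8}; ◇◇q there: 2:T, 3:T, 5:T, 8:T. ✓
3: successors {2, 3, 8}; ◇◇q there: 2:T, 3:T, 8:T. ✓
5: successors {1, 3, 6, 7, 8}; ◇◇q there: 1:T, 3:T, 6:T, 7:F, 8:T. ✓
6: successors {1, 2, 3, 5, 6, 7, 8}; ◇◇q there: 1:T, 2:T, 3:T, 5:T, 6:T, 7:F, 8:T. ✓
7: no successors, so ◇◇◇q fails. ✗
8: successors {2, 3}; ◇◇q there: 2:T, 3:T. ✓
— 6 worlds.
For □◇□¬q:
1: successors {1, 2, 3, 6, 8}; ◇□¬q there: 1:F, 2:F, 3:F, 6:T, 8:F. ✗
2: successors {2, 3, 5, 8}; ◇□¬q there: 2:F, 3:F, 5:T, 8:F. ✗
3: successors {2, 3, 8}; ◇□¬q there: 2:F, 3:F, 8:F. ✗
5: successors {1, 3, 6, 7, 8}; ◇□¬q there: 1:F, 3:F, 6:T, 7:F, 8:F. ✗
6: successors {1, 2, 3, 5, 6, 7, 8}; ◇□¬q there: 1:F, 2:F, 3:F, 5:T, 6:T, 7:F, 8:F. ✗
7: no successors, so □◇□¬q holds vacuously. ✓
8: successors {2, 3}; ◇□¬q there: 2:F, 3:F. ✗
— 1 world.

6 and 1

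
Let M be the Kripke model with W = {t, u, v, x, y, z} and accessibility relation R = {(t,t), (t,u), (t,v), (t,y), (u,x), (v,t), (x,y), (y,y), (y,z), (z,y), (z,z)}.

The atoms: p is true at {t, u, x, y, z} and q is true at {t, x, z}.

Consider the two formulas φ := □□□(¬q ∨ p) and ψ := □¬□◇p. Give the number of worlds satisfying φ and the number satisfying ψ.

For □□□(¬q ∨ p):
t: successors {t, u, v, y}; □□(¬q ∨ p) there: t:T, u:T, v:T, y:T. ✓
u: successors {x}; □□(¬q ∨ p) there: x:T. ✓
v: successors {t}; □□(¬q ∨ p) there: t:T. ✓
x: successors {y}; □□(¬q ∨ p) there: y:T. ✓
y: successors {y, z}; □□(¬q ∨ p) there: y:T, z:T. ✓
z: successors {y, z}; □□(¬q ∨ p) there: y:T, z:T. ✓
— 6 worlds.
For □¬□◇p:
t: successors {t, u, v, y}; ¬□◇p there: t:F, u:F, v:F, y:F. ✗
u: successors {x}; ¬□◇p there: x:F. ✗
v: successors {t}; ¬□◇p there: t:F. ✗
x: successors {y}; ¬□◇p there: y:F. ✗
y: successors {y, z}; ¬□◇p there: y:F, z:F. ✗
z: successors {y, z}; ¬□◇p there: y:F, z:F. ✗
— 0 worlds.

6 and 0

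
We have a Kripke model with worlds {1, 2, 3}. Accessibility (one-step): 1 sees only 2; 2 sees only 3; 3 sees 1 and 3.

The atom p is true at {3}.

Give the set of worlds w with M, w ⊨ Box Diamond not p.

1: successors {2}; Diamond not p there: 2:F. ✗
2: successors {3}; Diamond not p there: 3:T. ✓
3: successors {1, 3}; Diamond not p there: 1:T, 3:T. ✓

{2, 3}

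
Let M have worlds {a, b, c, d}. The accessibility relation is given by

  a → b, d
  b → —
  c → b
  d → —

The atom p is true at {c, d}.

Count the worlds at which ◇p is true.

a: successors {b, d}; p there: b:F, d:T. ✓
b: no successors, so ◇p fails. ✗
c: successors {b}; p there: b:F. ✗
d: no successors, so ◇p fails. ✗
Satisfying worlds: {a}.

1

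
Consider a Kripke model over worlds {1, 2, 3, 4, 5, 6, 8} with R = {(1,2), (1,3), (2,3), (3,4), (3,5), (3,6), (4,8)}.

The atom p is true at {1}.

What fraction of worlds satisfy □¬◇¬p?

4/7

1: successors {2, 3}; ¬◇¬p there: 2:F, 3:F. ✗
2: successors {3}; ¬◇¬p there: 3:F. ✗
3: successors {4, 5, 6}; ¬◇¬p there: 4:F, 5:T, 6:T. ✗
4: successors {8}; ¬◇¬p there: 8:T. ✓
5: no successors, so □¬◇¬p holds vacuously. ✓
6: no successors, so □¬◇¬p holds vacuously. ✓
8: no successors, so □¬◇¬p holds vacuously. ✓
That's 4 of 7 worlds, so 4/7.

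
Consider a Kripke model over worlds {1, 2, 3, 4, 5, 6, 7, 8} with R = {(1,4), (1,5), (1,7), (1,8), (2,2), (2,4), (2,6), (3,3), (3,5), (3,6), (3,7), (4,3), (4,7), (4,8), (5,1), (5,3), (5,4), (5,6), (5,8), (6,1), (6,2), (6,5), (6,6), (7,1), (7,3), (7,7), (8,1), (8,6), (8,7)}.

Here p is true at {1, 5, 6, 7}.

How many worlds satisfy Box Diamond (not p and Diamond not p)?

5

1: successors {4, 5, 7, 8}; Diamond (not p and Diamond not p) there: 4:T, 5:T, 7:T, 8:F. ✗
2: successors {2, 4, 6}; Diamond (not p and Diamond not p) there: 2:T, 4:T, 6:T. ✓
3: successors {3, 5, 6, 7}; Diamond (not p and Diamond not p) there: 3:T, 5:T, 6:T, 7:T. ✓
4: successors {3, 7, 8}; Diamond (not p and Diamond not p) there: 3:T, 7:T, 8:F. ✗
5: successors {1, 3, 4, 6, 8}; Diamond (not p and Diamond not p) there: 1:T, 3:T, 4:T, 6:T, 8:F. ✗
6: successors {1, 2, 5, 6}; Diamond (not p and Diamond not p) there: 1:T, 2:T, 5:T, 6:T. ✓
7: successors {1, 3, 7}; Diamond (not p and Diamond not p) there: 1:T, 3:T, 7:T. ✓
8: successors {1, 6, 7}; Diamond (not p and Diamond not p) there: 1:T, 6:T, 7:T. ✓
Satisfying worlds: {2, 3, 6, 7, 8}.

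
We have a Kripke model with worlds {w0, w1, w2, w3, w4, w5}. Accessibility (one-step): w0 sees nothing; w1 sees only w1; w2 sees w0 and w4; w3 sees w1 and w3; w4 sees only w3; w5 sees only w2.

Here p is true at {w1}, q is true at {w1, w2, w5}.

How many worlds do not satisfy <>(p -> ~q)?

2

w0: no successors, so <>(p -> ~q) fails. ✗
w1: successors {w1}; p -> ~q there: w1:F. ✗
w2: successors {w0, w4}; p -> ~q there: w0:T, w4:T. ✓
w3: successors {w1, w3}; p -> ~q there: w1:F, w3:T. ✓
w4: successors {w3}; p -> ~q there: w3:T. ✓
w5: successors {w2}; p -> ~q there: w2:T. ✓
Satisfying worlds: {w2, w3, w4, w5}.
So <>(p -> ~q) fails at the other 2 worlds.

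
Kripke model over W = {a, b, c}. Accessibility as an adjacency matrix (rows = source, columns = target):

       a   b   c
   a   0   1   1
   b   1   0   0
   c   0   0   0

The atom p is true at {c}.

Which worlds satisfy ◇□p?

{a}

a: successors {b, c}; □p there: b:F, c:T. ✓
b: successors {a}; □p there: a:F. ✗
c: no successors, so ◇□p fails. ✗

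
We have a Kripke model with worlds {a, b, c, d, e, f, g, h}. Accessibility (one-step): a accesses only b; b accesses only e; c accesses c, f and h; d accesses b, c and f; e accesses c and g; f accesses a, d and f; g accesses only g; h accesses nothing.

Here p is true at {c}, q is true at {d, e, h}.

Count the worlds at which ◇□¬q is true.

5

a: successors {b}; □¬q there: b:F. ✗
b: successors {e}; □¬q there: e:T. ✓
c: successors {c, f, h}; □¬q there: c:F, f:F, h:T. ✓
d: successors {b, c, f}; □¬q there: b:F, c:F, f:F. ✗
e: successors {c, g}; □¬q there: c:F, g:T. ✓
f: successors {a, d, f}; □¬q there: a:T, d:T, f:F. ✓
g: successors {g}; □¬q there: g:T. ✓
h: no successors, so ◇□¬q fails. ✗
Satisfying worlds: {b, c, e, f, g}.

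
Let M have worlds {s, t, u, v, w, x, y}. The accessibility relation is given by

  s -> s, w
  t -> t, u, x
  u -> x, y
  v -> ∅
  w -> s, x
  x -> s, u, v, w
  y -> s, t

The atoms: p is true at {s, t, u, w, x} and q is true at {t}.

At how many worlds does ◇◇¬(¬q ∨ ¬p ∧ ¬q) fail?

s: successors {s, w}; ◇¬(¬q ∨ ¬p ∧ ¬q) there: s:F, w:F. ✗
t: successors {t, u, x}; ◇¬(¬q ∨ ¬p ∧ ¬q) there: t:T, u:F, x:F. ✓
u: successors {x, y}; ◇¬(¬q ∨ ¬p ∧ ¬q) there: x:F, y:T. ✓
v: no successors, so ◇◇¬(¬q ∨ ¬p ∧ ¬q) fails. ✗
w: successors {s, x}; ◇¬(¬q ∨ ¬p ∧ ¬q) there: s:F, x:F. ✗
x: successors {s, u, v, w}; ◇¬(¬q ∨ ¬p ∧ ¬q) there: s:F, u:F, v:F, w:F. ✗
y: successors {s, t}; ◇¬(¬q ∨ ¬p ∧ ¬q) there: s:F, t:T. ✓
Satisfying worlds: {t, u, y}.
So ◇◇¬(¬q ∨ ¬p ∧ ¬q) fails at the other 4 worlds.

4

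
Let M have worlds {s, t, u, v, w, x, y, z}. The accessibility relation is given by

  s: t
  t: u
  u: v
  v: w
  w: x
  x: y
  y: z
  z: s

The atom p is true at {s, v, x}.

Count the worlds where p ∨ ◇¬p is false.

3

s: p is T, ◇¬p is T. ✓
t: p is F, ◇¬p is T. ✓
u: p is F, ◇¬p is F. ✗
v: p is T, ◇¬p is T. ✓
w: p is F, ◇¬p is F. ✗
x: p is T, ◇¬p is T. ✓
y: p is F, ◇¬p is T. ✓
z: p is F, ◇¬p is F. ✗
Satisfying worlds: {s, t, v, x, y}.
So p ∨ ◇¬p fails at the other 3 worlds.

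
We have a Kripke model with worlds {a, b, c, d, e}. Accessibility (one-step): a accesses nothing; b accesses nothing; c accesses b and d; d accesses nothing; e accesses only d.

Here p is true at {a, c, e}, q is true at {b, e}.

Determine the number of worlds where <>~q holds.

2

a: no successors, so <>~q fails. ✗
b: no successors, so <>~q fails. ✗
c: successors {b, d}; ~q there: b:F, d:T. ✓
d: no successors, so <>~q fails. ✗
e: successors {d}; ~q there: d:T. ✓
Satisfying worlds: {c, e}.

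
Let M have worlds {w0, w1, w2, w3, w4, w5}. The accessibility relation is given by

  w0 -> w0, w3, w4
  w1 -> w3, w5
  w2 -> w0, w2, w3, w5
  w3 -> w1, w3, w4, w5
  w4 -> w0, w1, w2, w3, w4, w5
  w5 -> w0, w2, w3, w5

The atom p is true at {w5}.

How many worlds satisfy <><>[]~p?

6

w0: successors {w0, w3, w4}; <>[]~p there: w0:T, w3:F, w4:T. ✓
w1: successors {w3, w5}; <>[]~p there: w3:F, w5:T. ✓
w2: successors {w0, w2, w3, w5}; <>[]~p there: w0:T, w2:T, w3:F, w5:T. ✓
w3: successors {w1, w3, w4, w5}; <>[]~p there: w1:F, w3:F, w4:T, w5:T. ✓
w4: successors {w0, w1, w2, w3, w4, w5}; <>[]~p there: w0:T, w1:F, w2:T, w3:F, w4:T, w5:T. ✓
w5: successors {w0, w2, w3, w5}; <>[]~p there: w0:T, w2:T, w3:F, w5:T. ✓
Satisfying worlds: {w0, w1, w2, w3, w4, w5}.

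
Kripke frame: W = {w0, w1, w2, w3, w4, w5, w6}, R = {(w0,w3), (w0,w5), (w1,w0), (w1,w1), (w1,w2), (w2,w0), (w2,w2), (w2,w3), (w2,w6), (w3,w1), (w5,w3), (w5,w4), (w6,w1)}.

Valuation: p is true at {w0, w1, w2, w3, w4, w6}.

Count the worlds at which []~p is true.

w0: successors {w3, w5}; ~p there: w3:F, w5:T. ✗
w1: successors {w0, w1, w2}; ~p there: w0:F, w1:F, w2:F. ✗
w2: successors {w0, w2, w3, w6}; ~p there: w0:F, w2:F, w3:F, w6:F. ✗
w3: successors {w1}; ~p there: w1:F. ✗
w4: no successors, so []~p holds vacuously. ✓
w5: successors {w3, w4}; ~p there: w3:F, w4:F. ✗
w6: successors {w1}; ~p there: w1:F. ✗
Satisfying worlds: {w4}.

1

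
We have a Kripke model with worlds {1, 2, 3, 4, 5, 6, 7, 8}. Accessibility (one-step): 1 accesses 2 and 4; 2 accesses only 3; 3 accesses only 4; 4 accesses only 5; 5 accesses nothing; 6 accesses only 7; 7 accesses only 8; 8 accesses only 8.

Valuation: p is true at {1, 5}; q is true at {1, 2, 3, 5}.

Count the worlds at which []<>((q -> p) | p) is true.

1: successors {2, 4}; <>((q -> p) | p) there: 2:F, 4:T. ✗
2: successors {3}; <>((q -> p) | p) there: 3:T. ✓
3: successors {4}; <>((q -> p) | p) there: 4:T. ✓
4: successors {5}; <>((q -> p) | p) there: 5:F. ✗
5: no successors, so []<>((q -> p) | p) holds vacuously. ✓
6: successors {7}; <>((q -> p) | p) there: 7:T. ✓
7: successors {8}; <>((q -> p) | p) there: 8:T. ✓
8: successors {8}; <>((q -> p) | p) there: 8:T. ✓
Satisfying worlds: {2, 3, 5, 6, 7, 8}.

6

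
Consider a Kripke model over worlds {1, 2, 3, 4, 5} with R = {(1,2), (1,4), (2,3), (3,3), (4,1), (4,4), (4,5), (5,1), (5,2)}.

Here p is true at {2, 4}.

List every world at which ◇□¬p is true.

{1, 2, 3, 5}

1: successors {2, 4}; □¬p there: 2:T, 4:F. ✓
2: successors {3}; □¬p there: 3:T. ✓
3: successors {3}; □¬p there: 3:T. ✓
4: successors {1, 4, 5}; □¬p there: 1:F, 4:F, 5:F. ✗
5: successors {1, 2}; □¬p there: 1:F, 2:T. ✓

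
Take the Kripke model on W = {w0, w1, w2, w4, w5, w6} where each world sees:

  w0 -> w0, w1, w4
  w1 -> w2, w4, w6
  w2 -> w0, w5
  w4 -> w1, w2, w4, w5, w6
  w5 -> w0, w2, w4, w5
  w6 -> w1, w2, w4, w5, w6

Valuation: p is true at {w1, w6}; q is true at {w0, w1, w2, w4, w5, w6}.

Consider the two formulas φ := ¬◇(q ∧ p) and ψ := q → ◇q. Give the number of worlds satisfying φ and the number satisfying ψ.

For ¬◇(q ∧ p):
w0: ◇(q ∧ p) is T. ✗
w1: ◇(q ∧ p) is T. ✗
w2: ◇(q ∧ p) is F. ✓
w4: ◇(q ∧ p) is T. ✗
w5: ◇(q ∧ p) is F. ✓
w6: ◇(q ∧ p) is T. ✗
— 2 worlds.
For q → ◇q:
w0: q is T, ◇q is T. ✓
w1: q is T, ◇q is T. ✓
w2: q is T, ◇q is T. ✓
w4: q is T, ◇q is T. ✓
w5: q is T, ◇q is T. ✓
w6: q is T, ◇q is T. ✓
— 6 worlds.

2 and 6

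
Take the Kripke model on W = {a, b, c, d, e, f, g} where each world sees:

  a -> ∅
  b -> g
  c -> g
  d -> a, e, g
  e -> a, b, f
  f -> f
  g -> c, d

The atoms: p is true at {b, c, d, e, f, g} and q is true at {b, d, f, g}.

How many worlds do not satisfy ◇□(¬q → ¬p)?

a: no successors, so ◇□(¬q → ¬p) fails. ✗
b: successors {g}; □(¬q → ¬p) there: g:F. ✗
c: successors {g}; □(¬q → ¬p) there: g:F. ✗
d: successors {a, e, g}; □(¬q → ¬p) there: a:T, e:T, g:F. ✓
e: successors {a, b, f}; □(¬q → ¬p) there: a:T, b:T, f:T. ✓
f: successors {f}; □(¬q → ¬p) there: f:T. ✓
g: successors {c, d}; □(¬q → ¬p) there: c:T, d:F. ✓
Satisfying worlds: {d, e, f, g}.
So ◇□(¬q → ¬p) fails at the other 3 worlds.

3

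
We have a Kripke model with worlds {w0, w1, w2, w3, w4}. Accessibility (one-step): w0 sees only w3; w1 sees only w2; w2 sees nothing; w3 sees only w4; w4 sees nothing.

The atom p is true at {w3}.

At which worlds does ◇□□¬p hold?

{w0, w1, w3}

w0: successors {w3}; □□¬p there: w3:T. ✓
w1: successors {w2}; □□¬p there: w2:T. ✓
w2: no successors, so ◇□□¬p fails. ✗
w3: successors {w4}; □□¬p there: w4:T. ✓
w4: no successors, so ◇□□¬p fails. ✗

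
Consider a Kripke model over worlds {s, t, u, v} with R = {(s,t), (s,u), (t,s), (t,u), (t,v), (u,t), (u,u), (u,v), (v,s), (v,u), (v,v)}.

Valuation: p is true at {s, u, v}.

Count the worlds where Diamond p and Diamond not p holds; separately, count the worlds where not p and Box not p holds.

For Diamond p and Diamond not p:
s: Diamond p is T, Diamond not p is T. ✓
t: Diamond p is T, Diamond not p is F. ✗
u: Diamond p is T, Diamond not p is T. ✓
v: Diamond p is T, Diamond not p is F. ✗
— 2 worlds.
For not p and Box not p:
s: not p is F, Box not p is F. ✗
t: not p is T, Box not p is F. ✗
u: not p is F, Box not p is F. ✗
v: not p is F, Box not p is F. ✗
— 0 worlds.

2 and 0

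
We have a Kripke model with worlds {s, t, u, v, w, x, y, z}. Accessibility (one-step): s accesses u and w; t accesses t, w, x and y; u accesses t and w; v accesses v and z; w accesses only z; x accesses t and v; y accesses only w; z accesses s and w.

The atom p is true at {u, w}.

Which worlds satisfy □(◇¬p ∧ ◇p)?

s: successors {u, w}; ◇¬p ∧ ◇p there: u:T, w:F. ✗
t: successors {t, w, x, y}; ◇¬p ∧ ◇p there: t:T, w:F, x:F, y:F. ✗
u: successors {t, w}; ◇¬p ∧ ◇p there: t:T, w:F. ✗
v: successors {v, z}; ◇¬p ∧ ◇p there: v:F, z:T. ✗
w: successors {z}; ◇¬p ∧ ◇p there: z:T. ✓
x: successors {t, v}; ◇¬p ∧ ◇p there: t:T, v:F. ✗
y: successors {w}; ◇¬p ∧ ◇p there: w:F. ✗
z: successors {s, w}; ◇¬p ∧ ◇p there: s:F, w:F. ✗

{w}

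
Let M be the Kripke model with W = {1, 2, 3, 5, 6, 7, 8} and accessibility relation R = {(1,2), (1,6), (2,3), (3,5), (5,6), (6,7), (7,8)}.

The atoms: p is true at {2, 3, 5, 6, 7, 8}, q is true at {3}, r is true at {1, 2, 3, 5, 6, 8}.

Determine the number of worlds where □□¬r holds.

1: successors {2, 6}; □¬r there: 2:F, 6:T. ✗
2: successors {3}; □¬r there: 3:F. ✗
3: successors {5}; □¬r there: 5:F. ✗
5: successors {6}; □¬r there: 6:T. ✓
6: successors {7}; □¬r there: 7:F. ✗
7: successors {8}; □¬r there: 8:T. ✓
8: no successors, so □□¬r holds vacuously. ✓
Satisfying worlds: {5, 7, 8}.

3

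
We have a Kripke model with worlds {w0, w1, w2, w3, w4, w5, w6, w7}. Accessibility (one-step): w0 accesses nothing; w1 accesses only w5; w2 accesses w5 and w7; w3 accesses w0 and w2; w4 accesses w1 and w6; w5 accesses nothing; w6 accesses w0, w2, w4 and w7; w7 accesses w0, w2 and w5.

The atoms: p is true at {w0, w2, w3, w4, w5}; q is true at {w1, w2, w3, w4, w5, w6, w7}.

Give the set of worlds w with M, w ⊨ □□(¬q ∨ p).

{w0, w1, w2, w5}

w0: no successors, so □□(¬q ∨ p) holds vacuously. ✓
w1: successors {w5}; □(¬q ∨ p) there: w5:T. ✓
w2: successors {w5, w7}; □(¬q ∨ p) there: w5:T, w7:T. ✓
w3: successors {w0, w2}; □(¬q ∨ p) there: w0:T, w2:F. ✗
w4: successors {w1, w6}; □(¬q ∨ p) there: w1:T, w6:F. ✗
w5: no successors, so □□(¬q ∨ p) holds vacuously. ✓
w6: successors {w0, w2, w4, w7}; □(¬q ∨ p) there: w0:T, w2:F, w4:F, w7:T. ✗
w7: successors {w0, w2, w5}; □(¬q ∨ p) there: w0:T, w2:F, w5:T. ✗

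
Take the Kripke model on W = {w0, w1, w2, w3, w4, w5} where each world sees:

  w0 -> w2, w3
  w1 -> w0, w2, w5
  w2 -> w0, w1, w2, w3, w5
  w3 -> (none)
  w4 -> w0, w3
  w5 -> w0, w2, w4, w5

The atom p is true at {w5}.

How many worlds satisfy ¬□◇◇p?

w0: □◇◇p is F. ✓
w1: □◇◇p is T. ✗
w2: □◇◇p is F. ✓
w3: □◇◇p is T. ✗
w4: □◇◇p is F. ✓
w5: □◇◇p is F. ✓
Satisfying worlds: {w0, w2, w4, w5}.

4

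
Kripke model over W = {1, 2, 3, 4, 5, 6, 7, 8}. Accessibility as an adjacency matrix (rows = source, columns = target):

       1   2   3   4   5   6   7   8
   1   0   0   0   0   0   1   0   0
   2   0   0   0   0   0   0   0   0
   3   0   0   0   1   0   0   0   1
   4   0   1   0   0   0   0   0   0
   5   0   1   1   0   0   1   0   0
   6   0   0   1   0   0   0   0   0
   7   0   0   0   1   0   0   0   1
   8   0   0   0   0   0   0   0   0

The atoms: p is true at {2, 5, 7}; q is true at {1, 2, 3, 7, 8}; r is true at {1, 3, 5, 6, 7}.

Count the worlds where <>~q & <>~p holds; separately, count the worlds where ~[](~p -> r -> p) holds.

4 and 3

For <>~q & <>~p:
1: <>~q is T, <>~p is T. ✓
2: <>~q is F, <>~p is F. ✗
3: <>~q is T, <>~p is T. ✓
4: <>~q is F, <>~p is F. ✗
5: <>~q is T, <>~p is T. ✓
6: <>~q is F, <>~p is T. ✗
7: <>~q is T, <>~p is T. ✓
8: <>~q is F, <>~p is F. ✗
— 4 worlds.
For ~[](~p -> r -> p):
1: [](~p -> r -> p) is F. ✓
2: [](~p -> r -> p) is T. ✗
3: [](~p -> r -> p) is T. ✗
4: [](~p -> r -> p) is T. ✗
5: [](~p -> r -> p) is F. ✓
6: [](~p -> r -> p) is F. ✓
7: [](~p -> r -> p) is T. ✗
8: [](~p -> r -> p) is T. ✗
— 3 worlds.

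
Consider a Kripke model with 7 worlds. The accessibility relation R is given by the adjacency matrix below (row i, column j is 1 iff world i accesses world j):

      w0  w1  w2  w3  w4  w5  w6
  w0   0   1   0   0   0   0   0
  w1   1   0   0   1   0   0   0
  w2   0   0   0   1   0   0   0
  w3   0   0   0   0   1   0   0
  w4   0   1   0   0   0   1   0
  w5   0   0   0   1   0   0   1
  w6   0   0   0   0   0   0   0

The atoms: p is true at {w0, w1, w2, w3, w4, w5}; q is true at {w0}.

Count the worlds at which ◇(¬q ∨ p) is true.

6

w0: successors {w1}; ¬q ∨ p there: w1:T. ✓
w1: successors {w0, w3}; ¬q ∨ p there: w0:T, w3:T. ✓
w2: successors {w3}; ¬q ∨ p there: w3:T. ✓
w3: successors {w4}; ¬q ∨ p there: w4:T. ✓
w4: successors {w1, w5}; ¬q ∨ p there: w1:T, w5:T. ✓
w5: successors {w3, w6}; ¬q ∨ p there: w3:T, w6:T. ✓
w6: no successors, so ◇(¬q ∨ p) fails. ✗
Satisfying worlds: {w0, w1, w2, w3, w4, w5}.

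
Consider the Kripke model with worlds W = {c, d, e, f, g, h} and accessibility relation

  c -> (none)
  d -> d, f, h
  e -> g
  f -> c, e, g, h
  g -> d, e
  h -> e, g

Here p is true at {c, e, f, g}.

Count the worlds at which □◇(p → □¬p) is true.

c: no successors, so □◇(p → □¬p) holds vacuously. ✓
d: successors {d, f, h}; ◇(p → □¬p) there: d:T, f:T, h:F. ✗
e: successors {g}; ◇(p → □¬p) there: g:T. ✓
f: successors {c, e, g, h}; ◇(p → □¬p) there: c:F, e:F, g:T, h:F. ✗
g: successors {d, e}; ◇(p → □¬p) there: d:T, e:F. ✗
h: successors {e, g}; ◇(p → □¬p) there: e:F, g:T. ✗
Satisfying worlds: {c, e}.

2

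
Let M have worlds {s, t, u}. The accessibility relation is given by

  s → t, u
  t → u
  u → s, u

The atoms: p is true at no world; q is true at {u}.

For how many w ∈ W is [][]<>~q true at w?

s: successors {t, u}; []<>~q there: t:T, u:T. ✓
t: successors {u}; []<>~q there: u:T. ✓
u: successors {s, u}; []<>~q there: s:F, u:T. ✗
Satisfying worlds: {s, t}.

2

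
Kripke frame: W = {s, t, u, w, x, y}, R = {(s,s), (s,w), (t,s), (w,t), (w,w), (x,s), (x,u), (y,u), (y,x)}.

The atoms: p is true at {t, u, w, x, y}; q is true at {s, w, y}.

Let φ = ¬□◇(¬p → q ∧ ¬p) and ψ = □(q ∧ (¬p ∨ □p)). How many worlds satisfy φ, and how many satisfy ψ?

For ¬□◇(¬p → q ∧ ¬p):
s: □◇(¬p → q ∧ ¬p) is T. ✗
t: □◇(¬p → q ∧ ¬p) is T. ✗
u: □◇(¬p → q ∧ ¬p) is T. ✗
w: □◇(¬p → q ∧ ¬p) is T. ✗
x: □◇(¬p → q ∧ ¬p) is F. ✓
y: □◇(¬p → q ∧ ¬p) is F. ✓
— 2 worlds.
For □(q ∧ (¬p ∨ □p)):
s: successors {s, w}; q ∧ (¬p ∨ □p) there: s:T, w:T. ✓
t: successors {s}; q ∧ (¬p ∨ □p) there: s:T. ✓
u: no successors, so □(q ∧ (¬p ∨ □p)) holds vacuously. ✓
w: successors {t, w}; q ∧ (¬p ∨ □p) there: t:F, w:T. ✗
x: successors {s, u}; q ∧ (¬p ∨ □p) there: s:T, u:F. ✗
y: successors {u, x}; q ∧ (¬p ∨ □p) there: u:F, x:F. ✗
— 3 worlds.

2 and 3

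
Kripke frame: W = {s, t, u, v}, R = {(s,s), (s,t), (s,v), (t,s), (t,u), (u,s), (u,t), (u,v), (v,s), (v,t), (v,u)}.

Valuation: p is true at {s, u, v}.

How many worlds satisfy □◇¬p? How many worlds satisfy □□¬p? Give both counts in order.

1 and 0

For □◇¬p:
s: successors {s, t, v}; ◇¬p there: s:T, t:F, v:T. ✗
t: successors {s, u}; ◇¬p there: s:T, u:T. ✓
u: successors {s, t, v}; ◇¬p there: s:T, t:F, v:T. ✗
v: successors {s, t, u}; ◇¬p there: s:T, t:F, u:T. ✗
— 1 world.
For □□¬p:
s: successors {s, t, v}; □¬p there: s:F, t:F, v:F. ✗
t: successors {s, u}; □¬p there: s:F, u:F. ✗
u: successors {s, t, v}; □¬p there: s:F, t:F, v:F. ✗
v: successors {s, t, u}; □¬p there: s:F, t:F, u:F. ✗
— 0 worlds.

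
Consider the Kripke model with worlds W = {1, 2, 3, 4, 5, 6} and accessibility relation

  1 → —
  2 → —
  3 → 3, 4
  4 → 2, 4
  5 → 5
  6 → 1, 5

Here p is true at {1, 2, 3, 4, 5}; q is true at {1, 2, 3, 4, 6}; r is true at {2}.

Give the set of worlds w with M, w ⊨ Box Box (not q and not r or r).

{1, 2, 5, 6}

1: no successors, so Box Box (not q and not r or r) holds vacuously. ✓
2: no successors, so Box Box (not q and not r or r) holds vacuously. ✓
3: successors {3, 4}; Box (not q and not r or r) there: 3:F, 4:F. ✗
4: successors {2, 4}; Box (not q and not r or r) there: 2:T, 4:F. ✗
5: successors {5}; Box (not q and not r or r) there: 5:T. ✓
6: successors {1, 5}; Box (not q and not r or r) there: 1:T, 5:T. ✓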